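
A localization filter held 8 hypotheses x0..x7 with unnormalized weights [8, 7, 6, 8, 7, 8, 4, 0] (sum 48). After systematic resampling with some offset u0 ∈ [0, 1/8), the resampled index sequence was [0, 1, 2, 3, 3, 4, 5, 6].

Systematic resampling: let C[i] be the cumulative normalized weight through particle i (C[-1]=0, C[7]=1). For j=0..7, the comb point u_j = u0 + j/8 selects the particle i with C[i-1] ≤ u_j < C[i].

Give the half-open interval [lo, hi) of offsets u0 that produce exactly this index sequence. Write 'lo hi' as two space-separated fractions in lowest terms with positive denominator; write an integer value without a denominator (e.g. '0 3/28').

C = [1/6, 5/16, 7/16, 29/48, 3/4, 11/12, 1, 1]
j=0 picked index 0: u0 ∈ [0, 1/6)
j=1 picked index 1: u0 ∈ [1/24, 3/16)
j=2 picked index 2: u0 ∈ [1/16, 3/16)
j=3 picked index 3: u0 ∈ [1/16, 11/48)
j=4 picked index 3: u0 ∈ [-1/16, 5/48)
j=5 picked index 4: u0 ∈ [-1/48, 1/8)
j=6 picked index 5: u0 ∈ [0, 1/6)
j=7 picked index 6: u0 ∈ [1/24, 1/8)
intersection: [1/16, 5/48)

1/16 5/48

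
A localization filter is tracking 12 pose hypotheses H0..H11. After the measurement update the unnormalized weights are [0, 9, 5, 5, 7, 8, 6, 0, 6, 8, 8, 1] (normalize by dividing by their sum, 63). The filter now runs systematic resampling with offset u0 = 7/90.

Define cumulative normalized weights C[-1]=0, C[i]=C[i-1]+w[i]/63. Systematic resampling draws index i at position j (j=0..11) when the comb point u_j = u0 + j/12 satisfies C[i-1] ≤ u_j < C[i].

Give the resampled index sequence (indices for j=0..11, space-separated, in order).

C = [0, 1/7, 2/9, 19/63, 26/63, 34/63, 40/63, 40/63, 46/63, 6/7, 62/63, 1]
j=0: u_0=7/90 ∈ [0, 1/7) → index 1
j=1: u_1=29/180 ∈ [1/7, 2/9) → index 2
j=2: u_2=11/45 ∈ [2/9, 19/63) → index 3
j=3: u_3=59/180 ∈ [19/63, 26/63) → index 4
j=4: u_4=37/90 ∈ [19/63, 26/63) → index 4
j=5: u_5=89/180 ∈ [26/63, 34/63) → index 5
j=6: u_6=26/45 ∈ [34/63, 40/63) → index 6
j=7: u_7=119/180 ∈ [40/63, 46/63) → index 8
j=8: u_8=67/90 ∈ [46/63, 6/7) → index 9
j=9: u_9=149/180 ∈ [46/63, 6/7) → index 9
j=10: u_10=41/45 ∈ [6/7, 62/63) → index 10
j=11: u_11=179/180 ∈ [62/63, 1) → index 11

1 2 3 4 4 5 6 8 9 9 10 11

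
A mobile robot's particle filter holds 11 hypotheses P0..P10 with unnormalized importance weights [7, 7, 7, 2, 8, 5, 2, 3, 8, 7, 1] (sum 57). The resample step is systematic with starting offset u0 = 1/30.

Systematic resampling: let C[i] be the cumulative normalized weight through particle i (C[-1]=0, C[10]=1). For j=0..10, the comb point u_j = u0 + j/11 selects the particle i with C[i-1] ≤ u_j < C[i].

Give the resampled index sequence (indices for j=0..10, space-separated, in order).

C = [7/57, 14/57, 7/19, 23/57, 31/57, 12/19, 2/3, 41/57, 49/57, 56/57, 1]
j=0: u_0=1/30 ∈ [0, 7/57) → index 0
j=1: u_1=41/330 ∈ [7/57, 14/57) → index 1
j=2: u_2=71/330 ∈ [7/57, 14/57) → index 1
j=3: u_3=101/330 ∈ [14/57, 7/19) → index 2
j=4: u_4=131/330 ∈ [7/19, 23/57) → index 3
j=5: u_5=161/330 ∈ [23/57, 31/57) → index 4
j=6: u_6=191/330 ∈ [31/57, 12/19) → index 5
j=7: u_7=221/330 ∈ [2/3, 41/57) → index 7
j=8: u_8=251/330 ∈ [41/57, 49/57) → index 8
j=9: u_9=281/330 ∈ [41/57, 49/57) → index 8
j=10: u_10=311/330 ∈ [49/57, 56/57) → index 9

0 1 1 2 3 4 5 7 8 8 9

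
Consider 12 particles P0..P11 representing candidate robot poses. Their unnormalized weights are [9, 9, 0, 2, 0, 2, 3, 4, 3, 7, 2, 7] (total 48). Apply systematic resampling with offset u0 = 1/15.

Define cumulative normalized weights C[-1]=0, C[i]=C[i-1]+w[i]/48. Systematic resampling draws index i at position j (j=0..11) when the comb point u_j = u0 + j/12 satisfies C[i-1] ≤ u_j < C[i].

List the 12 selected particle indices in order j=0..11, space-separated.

0 0 1 1 3 6 7 8 9 10 11 11

C = [3/16, 3/8, 3/8, 5/12, 5/12, 11/24, 25/48, 29/48, 2/3, 13/16, 41/48, 1]
j=0: u_0=1/15 ∈ [0, 3/16) → index 0
j=1: u_1=3/20 ∈ [0, 3/16) → index 0
j=2: u_2=7/30 ∈ [3/16, 3/8) → index 1
j=3: u_3=19/60 ∈ [3/16, 3/8) → index 1
j=4: u_4=2/5 ∈ [3/8, 5/12) → index 3
j=5: u_5=29/60 ∈ [11/24, 25/48) → index 6
j=6: u_6=17/30 ∈ [25/48, 29/48) → index 7
j=7: u_7=13/20 ∈ [29/48, 2/3) → index 8
j=8: u_8=11/15 ∈ [2/3, 13/16) → index 9
j=9: u_9=49/60 ∈ [13/16, 41/48) → index 10
j=10: u_10=9/10 ∈ [41/48, 1) → index 11
j=11: u_11=59/60 ∈ [41/48, 1) → index 11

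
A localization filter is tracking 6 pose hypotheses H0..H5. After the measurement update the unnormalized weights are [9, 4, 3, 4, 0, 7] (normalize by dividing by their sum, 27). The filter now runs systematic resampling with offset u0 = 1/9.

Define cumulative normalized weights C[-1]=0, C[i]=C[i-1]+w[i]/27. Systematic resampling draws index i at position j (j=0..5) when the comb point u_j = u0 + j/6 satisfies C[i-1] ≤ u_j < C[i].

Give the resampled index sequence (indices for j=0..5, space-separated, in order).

C = [1/3, 13/27, 16/27, 20/27, 20/27, 1]
j=0: u_0=1/9 ∈ [0, 1/3) → index 0
j=1: u_1=5/18 ∈ [0, 1/3) → index 0
j=2: u_2=4/9 ∈ [1/3, 13/27) → index 1
j=3: u_3=11/18 ∈ [16/27, 20/27) → index 3
j=4: u_4=7/9 ∈ [20/27, 1) → index 5
j=5: u_5=17/18 ∈ [20/27, 1) → index 5

0 0 1 3 5 5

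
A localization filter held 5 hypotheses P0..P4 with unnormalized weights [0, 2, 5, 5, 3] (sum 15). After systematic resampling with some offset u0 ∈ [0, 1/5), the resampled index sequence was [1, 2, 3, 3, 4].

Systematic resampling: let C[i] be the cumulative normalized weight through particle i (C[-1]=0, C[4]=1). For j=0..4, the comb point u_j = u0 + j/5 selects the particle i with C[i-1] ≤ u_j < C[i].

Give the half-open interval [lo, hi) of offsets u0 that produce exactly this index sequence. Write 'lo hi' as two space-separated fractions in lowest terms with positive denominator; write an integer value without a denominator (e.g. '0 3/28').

C = [0, 2/15, 7/15, 4/5, 1]
j=0 picked index 1: u0 ∈ [0, 2/15)
j=1 picked index 2: u0 ∈ [-1/15, 4/15)
j=2 picked index 3: u0 ∈ [1/15, 2/5)
j=3 picked index 3: u0 ∈ [-2/15, 1/5)
j=4 picked index 4: u0 ∈ [0, 1/5)
intersection: [1/15, 2/15)

1/15 2/15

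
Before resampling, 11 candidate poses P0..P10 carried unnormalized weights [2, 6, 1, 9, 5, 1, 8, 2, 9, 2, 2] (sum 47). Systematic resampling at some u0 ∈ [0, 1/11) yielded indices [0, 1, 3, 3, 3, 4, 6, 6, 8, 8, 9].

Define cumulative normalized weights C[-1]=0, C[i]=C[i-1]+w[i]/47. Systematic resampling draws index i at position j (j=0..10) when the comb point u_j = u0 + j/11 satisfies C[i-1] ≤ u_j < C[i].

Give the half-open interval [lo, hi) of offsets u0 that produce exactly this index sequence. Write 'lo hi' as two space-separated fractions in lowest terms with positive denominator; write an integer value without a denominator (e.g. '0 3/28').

C = [2/47, 8/47, 9/47, 18/47, 23/47, 24/47, 32/47, 34/47, 43/47, 45/47, 1]
j=0 picked index 0: u0 ∈ [0, 2/47)
j=1 picked index 1: u0 ∈ [-25/517, 41/517)
j=2 picked index 3: u0 ∈ [5/517, 104/517)
j=3 picked index 3: u0 ∈ [-42/517, 57/517)
j=4 picked index 3: u0 ∈ [-89/517, 10/517)
j=5 picked index 4: u0 ∈ [-37/517, 18/517)
j=6 picked index 6: u0 ∈ [-18/517, 70/517)
j=7 picked index 6: u0 ∈ [-65/517, 23/517)
j=8 picked index 8: u0 ∈ [-2/517, 97/517)
j=9 picked index 8: u0 ∈ [-49/517, 50/517)
j=10 picked index 9: u0 ∈ [3/517, 25/517)
intersection: [5/517, 10/517)

5/517 10/517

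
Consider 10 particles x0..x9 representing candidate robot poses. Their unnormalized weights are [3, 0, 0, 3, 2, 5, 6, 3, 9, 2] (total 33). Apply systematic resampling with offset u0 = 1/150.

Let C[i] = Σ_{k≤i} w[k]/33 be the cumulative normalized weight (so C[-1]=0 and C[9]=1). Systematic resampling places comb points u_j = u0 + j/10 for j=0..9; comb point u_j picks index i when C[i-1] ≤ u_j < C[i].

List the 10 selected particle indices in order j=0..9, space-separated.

C = [1/11, 1/11, 1/11, 2/11, 8/33, 13/33, 19/33, 2/3, 31/33, 1]
j=0: u_0=1/150 ∈ [0, 1/11) → index 0
j=1: u_1=8/75 ∈ [1/11, 2/11) → index 3
j=2: u_2=31/150 ∈ [2/11, 8/33) → index 4
j=3: u_3=23/75 ∈ [8/33, 13/33) → index 5
j=4: u_4=61/150 ∈ [13/33, 19/33) → index 6
j=5: u_5=38/75 ∈ [13/33, 19/33) → index 6
j=6: u_6=91/150 ∈ [19/33, 2/3) → index 7
j=7: u_7=53/75 ∈ [2/3, 31/33) → index 8
j=8: u_8=121/150 ∈ [2/3, 31/33) → index 8
j=9: u_9=68/75 ∈ [2/3, 31/33) → index 8

0 3 4 5 6 6 7 8 8 8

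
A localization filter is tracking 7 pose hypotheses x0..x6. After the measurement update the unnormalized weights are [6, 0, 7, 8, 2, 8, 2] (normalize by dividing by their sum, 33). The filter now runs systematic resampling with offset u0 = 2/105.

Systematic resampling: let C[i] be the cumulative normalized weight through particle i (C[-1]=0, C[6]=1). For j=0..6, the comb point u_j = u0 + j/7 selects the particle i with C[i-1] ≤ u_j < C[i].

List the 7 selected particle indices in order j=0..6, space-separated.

0 0 2 3 3 5 5

C = [2/11, 2/11, 13/33, 7/11, 23/33, 31/33, 1]
j=0: u_0=2/105 ∈ [0, 2/11) → index 0
j=1: u_1=17/105 ∈ [0, 2/11) → index 0
j=2: u_2=32/105 ∈ [2/11, 13/33) → index 2
j=3: u_3=47/105 ∈ [13/33, 7/11) → index 3
j=4: u_4=62/105 ∈ [13/33, 7/11) → index 3
j=5: u_5=11/15 ∈ [23/33, 31/33) → index 5
j=6: u_6=92/105 ∈ [23/33, 31/33) → index 5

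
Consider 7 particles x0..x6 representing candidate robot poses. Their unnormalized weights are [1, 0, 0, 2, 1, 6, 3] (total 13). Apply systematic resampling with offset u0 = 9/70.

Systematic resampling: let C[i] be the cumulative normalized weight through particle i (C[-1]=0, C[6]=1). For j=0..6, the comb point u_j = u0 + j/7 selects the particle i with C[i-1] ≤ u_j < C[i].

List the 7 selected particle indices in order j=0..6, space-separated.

3 4 5 5 5 6 6

C = [1/13, 1/13, 1/13, 3/13, 4/13, 10/13, 1]
j=0: u_0=9/70 ∈ [1/13, 3/13) → index 3
j=1: u_1=19/70 ∈ [3/13, 4/13) → index 4
j=2: u_2=29/70 ∈ [4/13, 10/13) → index 5
j=3: u_3=39/70 ∈ [4/13, 10/13) → index 5
j=4: u_4=7/10 ∈ [4/13, 10/13) → index 5
j=5: u_5=59/70 ∈ [10/13, 1) → index 6
j=6: u_6=69/70 ∈ [10/13, 1) → index 6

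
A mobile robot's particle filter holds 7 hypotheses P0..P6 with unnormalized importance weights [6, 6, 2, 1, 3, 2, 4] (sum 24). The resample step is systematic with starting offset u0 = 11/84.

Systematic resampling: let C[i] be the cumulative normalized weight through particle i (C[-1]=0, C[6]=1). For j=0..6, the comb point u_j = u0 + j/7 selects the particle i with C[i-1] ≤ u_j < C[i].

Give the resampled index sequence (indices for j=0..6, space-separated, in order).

C = [1/4, 1/2, 7/12, 5/8, 3/4, 5/6, 1]
j=0: u_0=11/84 ∈ [0, 1/4) → index 0
j=1: u_1=23/84 ∈ [1/4, 1/2) → index 1
j=2: u_2=5/12 ∈ [1/4, 1/2) → index 1
j=3: u_3=47/84 ∈ [1/2, 7/12) → index 2
j=4: u_4=59/84 ∈ [5/8, 3/4) → index 4
j=5: u_5=71/84 ∈ [5/6, 1) → index 6
j=6: u_6=83/84 ∈ [5/6, 1) → index 6

0 1 1 2 4 6 6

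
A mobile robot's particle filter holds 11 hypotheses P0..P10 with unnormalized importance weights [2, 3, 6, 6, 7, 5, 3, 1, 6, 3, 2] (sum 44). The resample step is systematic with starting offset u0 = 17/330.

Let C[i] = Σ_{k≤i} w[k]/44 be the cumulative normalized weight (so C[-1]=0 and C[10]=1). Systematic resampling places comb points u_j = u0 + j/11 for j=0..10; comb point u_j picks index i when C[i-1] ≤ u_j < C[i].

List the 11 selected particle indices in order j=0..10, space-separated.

1 2 2 3 4 4 5 6 8 8 10

C = [1/22, 5/44, 1/4, 17/44, 6/11, 29/44, 8/11, 3/4, 39/44, 21/22, 1]
j=0: u_0=17/330 ∈ [1/22, 5/44) → index 1
j=1: u_1=47/330 ∈ [5/44, 1/4) → index 2
j=2: u_2=7/30 ∈ [5/44, 1/4) → index 2
j=3: u_3=107/330 ∈ [1/4, 17/44) → index 3
j=4: u_4=137/330 ∈ [17/44, 6/11) → index 4
j=5: u_5=167/330 ∈ [17/44, 6/11) → index 4
j=6: u_6=197/330 ∈ [6/11, 29/44) → index 5
j=7: u_7=227/330 ∈ [29/44, 8/11) → index 6
j=8: u_8=257/330 ∈ [3/4, 39/44) → index 8
j=9: u_9=287/330 ∈ [3/4, 39/44) → index 8
j=10: u_10=317/330 ∈ [21/22, 1) → index 10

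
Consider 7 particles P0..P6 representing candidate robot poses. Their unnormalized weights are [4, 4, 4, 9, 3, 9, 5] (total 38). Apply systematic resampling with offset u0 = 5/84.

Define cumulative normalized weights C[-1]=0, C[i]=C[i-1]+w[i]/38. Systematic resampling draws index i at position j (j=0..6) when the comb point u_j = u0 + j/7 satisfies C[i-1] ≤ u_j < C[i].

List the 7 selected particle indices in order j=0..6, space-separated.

C = [2/19, 4/19, 6/19, 21/38, 12/19, 33/38, 1]
j=0: u_0=5/84 ∈ [0, 2/19) → index 0
j=1: u_1=17/84 ∈ [2/19, 4/19) → index 1
j=2: u_2=29/84 ∈ [6/19, 21/38) → index 3
j=3: u_3=41/84 ∈ [6/19, 21/38) → index 3
j=4: u_4=53/84 ∈ [21/38, 12/19) → index 4
j=5: u_5=65/84 ∈ [12/19, 33/38) → index 5
j=6: u_6=11/12 ∈ [33/38, 1) → index 6

0 1 3 3 4 5 6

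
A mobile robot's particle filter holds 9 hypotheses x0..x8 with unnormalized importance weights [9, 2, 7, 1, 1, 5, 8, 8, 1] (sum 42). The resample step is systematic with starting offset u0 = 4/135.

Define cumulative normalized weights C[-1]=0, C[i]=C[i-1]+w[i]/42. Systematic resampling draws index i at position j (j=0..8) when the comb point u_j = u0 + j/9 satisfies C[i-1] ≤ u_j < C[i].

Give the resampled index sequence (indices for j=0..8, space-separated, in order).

0 0 1 2 4 5 6 7 7

C = [3/14, 11/42, 3/7, 19/42, 10/21, 25/42, 11/14, 41/42, 1]
j=0: u_0=4/135 ∈ [0, 3/14) → index 0
j=1: u_1=19/135 ∈ [0, 3/14) → index 0
j=2: u_2=34/135 ∈ [3/14, 11/42) → index 1
j=3: u_3=49/135 ∈ [11/42, 3/7) → index 2
j=4: u_4=64/135 ∈ [19/42, 10/21) → index 4
j=5: u_5=79/135 ∈ [10/21, 25/42) → index 5
j=6: u_6=94/135 ∈ [25/42, 11/14) → index 6
j=7: u_7=109/135 ∈ [11/14, 41/42) → index 7
j=8: u_8=124/135 ∈ [11/14, 41/42) → index 7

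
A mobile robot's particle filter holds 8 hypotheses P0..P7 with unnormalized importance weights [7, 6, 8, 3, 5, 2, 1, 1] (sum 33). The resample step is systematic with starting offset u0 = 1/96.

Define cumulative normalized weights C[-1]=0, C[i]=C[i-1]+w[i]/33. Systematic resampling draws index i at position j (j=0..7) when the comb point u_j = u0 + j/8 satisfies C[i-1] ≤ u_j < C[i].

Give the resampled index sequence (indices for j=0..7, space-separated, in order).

C = [7/33, 13/33, 7/11, 8/11, 29/33, 31/33, 32/33, 1]
j=0: u_0=1/96 ∈ [0, 7/33) → index 0
j=1: u_1=13/96 ∈ [0, 7/33) → index 0
j=2: u_2=25/96 ∈ [7/33, 13/33) → index 1
j=3: u_3=37/96 ∈ [7/33, 13/33) → index 1
j=4: u_4=49/96 ∈ [13/33, 7/11) → index 2
j=5: u_5=61/96 ∈ [13/33, 7/11) → index 2
j=6: u_6=73/96 ∈ [8/11, 29/33) → index 4
j=7: u_7=85/96 ∈ [29/33, 31/33) → index 5

0 0 1 1 2 2 4 5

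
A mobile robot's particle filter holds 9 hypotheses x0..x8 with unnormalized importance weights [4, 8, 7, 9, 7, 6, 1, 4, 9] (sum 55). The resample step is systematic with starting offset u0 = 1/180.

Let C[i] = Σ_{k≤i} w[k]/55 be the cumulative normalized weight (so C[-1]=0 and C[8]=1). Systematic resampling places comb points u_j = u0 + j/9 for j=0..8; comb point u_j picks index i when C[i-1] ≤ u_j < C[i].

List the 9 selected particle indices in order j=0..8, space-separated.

C = [4/55, 12/55, 19/55, 28/55, 7/11, 41/55, 42/55, 46/55, 1]
j=0: u_0=1/180 ∈ [0, 4/55) → index 0
j=1: u_1=7/60 ∈ [4/55, 12/55) → index 1
j=2: u_2=41/180 ∈ [12/55, 19/55) → index 2
j=3: u_3=61/180 ∈ [12/55, 19/55) → index 2
j=4: u_4=9/20 ∈ [19/55, 28/55) → index 3
j=5: u_5=101/180 ∈ [28/55, 7/11) → index 4
j=6: u_6=121/180 ∈ [7/11, 41/55) → index 5
j=7: u_7=47/60 ∈ [42/55, 46/55) → index 7
j=8: u_8=161/180 ∈ [46/55, 1) → index 8

0 1 2 2 3 4 5 7 8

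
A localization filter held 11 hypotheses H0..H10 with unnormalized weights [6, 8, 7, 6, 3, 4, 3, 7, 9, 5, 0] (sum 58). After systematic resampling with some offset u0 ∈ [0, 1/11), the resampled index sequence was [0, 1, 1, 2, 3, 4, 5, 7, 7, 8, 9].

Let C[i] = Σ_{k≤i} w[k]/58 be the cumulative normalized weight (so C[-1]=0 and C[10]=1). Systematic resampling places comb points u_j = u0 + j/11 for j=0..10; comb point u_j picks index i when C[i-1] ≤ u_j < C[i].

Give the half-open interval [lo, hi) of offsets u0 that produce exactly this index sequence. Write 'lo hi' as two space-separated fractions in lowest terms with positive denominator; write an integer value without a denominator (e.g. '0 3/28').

4/319 10/319

C = [3/29, 7/29, 21/58, 27/58, 15/29, 17/29, 37/58, 22/29, 53/58, 1, 1]
j=0 picked index 0: u0 ∈ [0, 3/29)
j=1 picked index 1: u0 ∈ [4/319, 48/319)
j=2 picked index 1: u0 ∈ [-25/319, 19/319)
j=3 picked index 2: u0 ∈ [-10/319, 57/638)
j=4 picked index 3: u0 ∈ [-1/638, 65/638)
j=5 picked index 4: u0 ∈ [7/638, 20/319)
j=6 picked index 5: u0 ∈ [-9/319, 13/319)
j=7 picked index 7: u0 ∈ [1/638, 39/319)
j=8 picked index 7: u0 ∈ [-57/638, 10/319)
j=9 picked index 8: u0 ∈ [-19/319, 61/638)
j=10 picked index 9: u0 ∈ [3/638, 1/11)
intersection: [4/319, 10/319)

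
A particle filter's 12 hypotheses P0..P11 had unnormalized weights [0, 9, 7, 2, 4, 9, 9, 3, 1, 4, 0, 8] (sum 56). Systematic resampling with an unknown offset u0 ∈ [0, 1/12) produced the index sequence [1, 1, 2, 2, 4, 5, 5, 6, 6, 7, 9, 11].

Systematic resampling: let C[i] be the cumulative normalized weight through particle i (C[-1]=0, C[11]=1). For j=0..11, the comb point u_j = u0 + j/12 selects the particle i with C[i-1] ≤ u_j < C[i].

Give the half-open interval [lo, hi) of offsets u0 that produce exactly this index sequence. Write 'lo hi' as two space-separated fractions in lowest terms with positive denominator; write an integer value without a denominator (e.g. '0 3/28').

0 1/56

C = [0, 9/56, 2/7, 9/28, 11/28, 31/56, 5/7, 43/56, 11/14, 6/7, 6/7, 1]
j=0 picked index 1: u0 ∈ [0, 9/56)
j=1 picked index 1: u0 ∈ [-1/12, 13/168)
j=2 picked index 2: u0 ∈ [-1/168, 5/42)
j=3 picked index 2: u0 ∈ [-5/56, 1/28)
j=4 picked index 4: u0 ∈ [-1/84, 5/84)
j=5 picked index 5: u0 ∈ [-1/42, 23/168)
j=6 picked index 5: u0 ∈ [-3/28, 3/56)
j=7 picked index 6: u0 ∈ [-5/168, 11/84)
j=8 picked index 6: u0 ∈ [-19/168, 1/21)
j=9 picked index 7: u0 ∈ [-1/28, 1/56)
j=10 picked index 9: u0 ∈ [-1/21, 1/42)
j=11 picked index 11: u0 ∈ [-5/84, 1/12)
intersection: [0, 1/56)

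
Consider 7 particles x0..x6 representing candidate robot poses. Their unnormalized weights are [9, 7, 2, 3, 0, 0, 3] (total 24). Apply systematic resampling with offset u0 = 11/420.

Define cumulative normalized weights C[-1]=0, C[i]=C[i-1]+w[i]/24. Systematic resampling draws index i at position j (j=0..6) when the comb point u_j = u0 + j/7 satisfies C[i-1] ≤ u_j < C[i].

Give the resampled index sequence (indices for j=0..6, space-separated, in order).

0 0 0 1 1 2 6

C = [3/8, 2/3, 3/4, 7/8, 7/8, 7/8, 1]
j=0: u_0=11/420 ∈ [0, 3/8) → index 0
j=1: u_1=71/420 ∈ [0, 3/8) → index 0
j=2: u_2=131/420 ∈ [0, 3/8) → index 0
j=3: u_3=191/420 ∈ [3/8, 2/3) → index 1
j=4: u_4=251/420 ∈ [3/8, 2/3) → index 1
j=5: u_5=311/420 ∈ [2/3, 3/4) → index 2
j=6: u_6=53/60 ∈ [7/8, 1) → index 6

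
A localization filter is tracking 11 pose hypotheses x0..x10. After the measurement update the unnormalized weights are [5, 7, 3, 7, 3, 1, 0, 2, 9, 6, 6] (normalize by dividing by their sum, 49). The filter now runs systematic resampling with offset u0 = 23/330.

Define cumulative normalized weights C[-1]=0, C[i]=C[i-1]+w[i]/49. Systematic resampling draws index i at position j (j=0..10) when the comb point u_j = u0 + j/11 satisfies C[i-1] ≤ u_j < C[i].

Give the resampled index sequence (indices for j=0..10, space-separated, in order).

0 1 2 3 3 5 8 8 9 10 10

C = [5/49, 12/49, 15/49, 22/49, 25/49, 26/49, 26/49, 4/7, 37/49, 43/49, 1]
j=0: u_0=23/330 ∈ [0, 5/49) → index 0
j=1: u_1=53/330 ∈ [5/49, 12/49) → index 1
j=2: u_2=83/330 ∈ [12/49, 15/49) → index 2
j=3: u_3=113/330 ∈ [15/49, 22/49) → index 3
j=4: u_4=13/30 ∈ [15/49, 22/49) → index 3
j=5: u_5=173/330 ∈ [25/49, 26/49) → index 5
j=6: u_6=203/330 ∈ [4/7, 37/49) → index 8
j=7: u_7=233/330 ∈ [4/7, 37/49) → index 8
j=8: u_8=263/330 ∈ [37/49, 43/49) → index 9
j=9: u_9=293/330 ∈ [43/49, 1) → index 10
j=10: u_10=323/330 ∈ [43/49, 1) → index 10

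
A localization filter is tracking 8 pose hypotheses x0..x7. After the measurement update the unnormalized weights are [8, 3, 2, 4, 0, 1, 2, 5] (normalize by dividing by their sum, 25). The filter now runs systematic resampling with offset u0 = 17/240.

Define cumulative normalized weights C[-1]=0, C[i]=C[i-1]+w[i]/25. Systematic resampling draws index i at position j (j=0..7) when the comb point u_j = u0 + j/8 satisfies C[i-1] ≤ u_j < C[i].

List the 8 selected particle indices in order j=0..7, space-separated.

C = [8/25, 11/25, 13/25, 17/25, 17/25, 18/25, 4/5, 1]
j=0: u_0=17/240 ∈ [0, 8/25) → index 0
j=1: u_1=47/240 ∈ [0, 8/25) → index 0
j=2: u_2=77/240 ∈ [8/25, 11/25) → index 1
j=3: u_3=107/240 ∈ [11/25, 13/25) → index 2
j=4: u_4=137/240 ∈ [13/25, 17/25) → index 3
j=5: u_5=167/240 ∈ [17/25, 18/25) → index 5
j=6: u_6=197/240 ∈ [4/5, 1) → index 7
j=7: u_7=227/240 ∈ [4/5, 1) → index 7

0 0 1 2 3 5 7 7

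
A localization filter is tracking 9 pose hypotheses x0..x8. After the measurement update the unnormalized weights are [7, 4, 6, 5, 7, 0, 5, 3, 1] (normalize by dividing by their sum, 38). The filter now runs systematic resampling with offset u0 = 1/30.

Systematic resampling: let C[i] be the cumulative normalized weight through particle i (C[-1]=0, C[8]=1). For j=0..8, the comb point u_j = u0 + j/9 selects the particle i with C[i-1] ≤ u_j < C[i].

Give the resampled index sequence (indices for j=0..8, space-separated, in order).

0 0 1 2 3 4 4 6 7

C = [7/38, 11/38, 17/38, 11/19, 29/38, 29/38, 17/19, 37/38, 1]
j=0: u_0=1/30 ∈ [0, 7/38) → index 0
j=1: u_1=13/90 ∈ [0, 7/38) → index 0
j=2: u_2=23/90 ∈ [7/38, 11/38) → index 1
j=3: u_3=11/30 ∈ [11/38, 17/38) → index 2
j=4: u_4=43/90 ∈ [17/38, 11/19) → index 3
j=5: u_5=53/90 ∈ [11/19, 29/38) → index 4
j=6: u_6=7/10 ∈ [11/19, 29/38) → index 4
j=7: u_7=73/90 ∈ [29/38, 17/19) → index 6
j=8: u_8=83/90 ∈ [17/19, 37/38) → index 7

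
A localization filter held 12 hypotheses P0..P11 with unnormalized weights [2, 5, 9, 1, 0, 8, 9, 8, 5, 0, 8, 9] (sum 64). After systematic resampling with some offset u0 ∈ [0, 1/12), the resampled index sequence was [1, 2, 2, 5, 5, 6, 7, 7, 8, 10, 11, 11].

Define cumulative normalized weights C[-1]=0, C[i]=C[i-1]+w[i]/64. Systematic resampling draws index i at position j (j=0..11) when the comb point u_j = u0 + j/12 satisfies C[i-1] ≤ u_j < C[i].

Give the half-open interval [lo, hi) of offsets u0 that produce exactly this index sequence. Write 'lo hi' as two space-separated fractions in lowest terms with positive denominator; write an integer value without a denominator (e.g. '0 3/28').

1/32 11/192

C = [1/32, 7/64, 1/4, 17/64, 17/64, 25/64, 17/32, 21/32, 47/64, 47/64, 55/64, 1]
j=0 picked index 1: u0 ∈ [1/32, 7/64)
j=1 picked index 2: u0 ∈ [5/192, 1/6)
j=2 picked index 2: u0 ∈ [-11/192, 1/12)
j=3 picked index 5: u0 ∈ [1/64, 9/64)
j=4 picked index 5: u0 ∈ [-13/192, 11/192)
j=5 picked index 6: u0 ∈ [-5/192, 11/96)
j=6 picked index 7: u0 ∈ [1/32, 5/32)
j=7 picked index 7: u0 ∈ [-5/96, 7/96)
j=8 picked index 8: u0 ∈ [-1/96, 13/192)
j=9 picked index 10: u0 ∈ [-1/64, 7/64)
j=10 picked index 11: u0 ∈ [5/192, 1/6)
j=11 picked index 11: u0 ∈ [-11/192, 1/12)
intersection: [1/32, 11/192)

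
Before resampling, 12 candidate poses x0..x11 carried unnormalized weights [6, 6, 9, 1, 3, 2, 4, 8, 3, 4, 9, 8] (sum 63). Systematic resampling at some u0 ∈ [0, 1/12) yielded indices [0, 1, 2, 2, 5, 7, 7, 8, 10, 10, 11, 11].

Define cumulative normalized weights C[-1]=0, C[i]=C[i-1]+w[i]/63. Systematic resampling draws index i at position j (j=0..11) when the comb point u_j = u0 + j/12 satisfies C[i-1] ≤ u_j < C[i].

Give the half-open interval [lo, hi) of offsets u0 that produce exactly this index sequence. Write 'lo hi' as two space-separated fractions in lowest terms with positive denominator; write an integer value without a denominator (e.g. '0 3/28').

C = [2/21, 4/21, 1/3, 22/63, 25/63, 3/7, 31/63, 13/21, 2/3, 46/63, 55/63, 1]
j=0 picked index 0: u0 ∈ [0, 2/21)
j=1 picked index 1: u0 ∈ [1/84, 3/28)
j=2 picked index 2: u0 ∈ [1/42, 1/6)
j=3 picked index 2: u0 ∈ [-5/84, 1/12)
j=4 picked index 5: u0 ∈ [4/63, 2/21)
j=5 picked index 7: u0 ∈ [19/252, 17/84)
j=6 picked index 7: u0 ∈ [-1/126, 5/42)
j=7 picked index 8: u0 ∈ [1/28, 1/12)
j=8 picked index 10: u0 ∈ [4/63, 13/63)
j=9 picked index 10: u0 ∈ [-5/252, 31/252)
j=10 picked index 11: u0 ∈ [5/126, 1/6)
j=11 picked index 11: u0 ∈ [-11/252, 1/12)
intersection: [19/252, 1/12)

19/252 1/12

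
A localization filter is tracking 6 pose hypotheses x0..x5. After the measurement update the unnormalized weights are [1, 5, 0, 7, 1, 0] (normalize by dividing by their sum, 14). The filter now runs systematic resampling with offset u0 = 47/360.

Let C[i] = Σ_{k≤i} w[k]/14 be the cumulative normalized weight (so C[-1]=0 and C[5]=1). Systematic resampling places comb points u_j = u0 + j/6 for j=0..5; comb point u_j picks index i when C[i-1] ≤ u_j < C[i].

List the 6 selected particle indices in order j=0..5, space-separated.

1 1 3 3 3 4

C = [1/14, 3/7, 3/7, 13/14, 1, 1]
j=0: u_0=47/360 ∈ [1/14, 3/7) → index 1
j=1: u_1=107/360 ∈ [1/14, 3/7) → index 1
j=2: u_2=167/360 ∈ [3/7, 13/14) → index 3
j=3: u_3=227/360 ∈ [3/7, 13/14) → index 3
j=4: u_4=287/360 ∈ [3/7, 13/14) → index 3
j=5: u_5=347/360 ∈ [13/14, 1) → index 4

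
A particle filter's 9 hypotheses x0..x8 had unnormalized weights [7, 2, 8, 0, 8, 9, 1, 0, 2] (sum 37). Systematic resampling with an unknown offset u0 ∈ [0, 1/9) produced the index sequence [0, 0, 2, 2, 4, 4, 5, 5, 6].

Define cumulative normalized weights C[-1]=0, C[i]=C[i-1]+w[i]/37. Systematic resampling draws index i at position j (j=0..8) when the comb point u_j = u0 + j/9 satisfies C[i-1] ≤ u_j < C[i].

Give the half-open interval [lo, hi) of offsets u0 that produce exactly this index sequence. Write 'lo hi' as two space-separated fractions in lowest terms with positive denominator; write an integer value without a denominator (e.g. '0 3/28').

C = [7/37, 9/37, 17/37, 17/37, 25/37, 34/37, 35/37, 35/37, 1]
j=0 picked index 0: u0 ∈ [0, 7/37)
j=1 picked index 0: u0 ∈ [-1/9, 26/333)
j=2 picked index 2: u0 ∈ [7/333, 79/333)
j=3 picked index 2: u0 ∈ [-10/111, 14/111)
j=4 picked index 4: u0 ∈ [5/333, 77/333)
j=5 picked index 4: u0 ∈ [-32/333, 40/333)
j=6 picked index 5: u0 ∈ [1/111, 28/111)
j=7 picked index 5: u0 ∈ [-34/333, 47/333)
j=8 picked index 6: u0 ∈ [10/333, 19/333)
intersection: [10/333, 19/333)

10/333 19/333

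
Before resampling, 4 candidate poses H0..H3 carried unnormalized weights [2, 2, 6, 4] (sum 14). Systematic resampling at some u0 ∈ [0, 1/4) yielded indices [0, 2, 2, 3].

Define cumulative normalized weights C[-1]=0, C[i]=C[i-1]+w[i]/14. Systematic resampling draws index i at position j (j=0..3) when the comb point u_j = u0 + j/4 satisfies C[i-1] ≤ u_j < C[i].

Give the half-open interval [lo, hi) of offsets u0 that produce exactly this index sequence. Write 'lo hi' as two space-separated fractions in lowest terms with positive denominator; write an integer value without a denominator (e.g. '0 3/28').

1/28 1/7

C = [1/7, 2/7, 5/7, 1]
j=0 picked index 0: u0 ∈ [0, 1/7)
j=1 picked index 2: u0 ∈ [1/28, 13/28)
j=2 picked index 2: u0 ∈ [-3/14, 3/14)
j=3 picked index 3: u0 ∈ [-1/28, 1/4)
intersection: [1/28, 1/7)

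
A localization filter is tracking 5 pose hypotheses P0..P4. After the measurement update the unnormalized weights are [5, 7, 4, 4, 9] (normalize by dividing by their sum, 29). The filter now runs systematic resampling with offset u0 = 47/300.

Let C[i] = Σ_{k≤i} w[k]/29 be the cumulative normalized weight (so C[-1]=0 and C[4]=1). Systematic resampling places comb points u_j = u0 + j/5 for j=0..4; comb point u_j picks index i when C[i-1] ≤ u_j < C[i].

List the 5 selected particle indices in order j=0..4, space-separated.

C = [5/29, 12/29, 16/29, 20/29, 1]
j=0: u_0=47/300 ∈ [0, 5/29) → index 0
j=1: u_1=107/300 ∈ [5/29, 12/29) → index 1
j=2: u_2=167/300 ∈ [16/29, 20/29) → index 3
j=3: u_3=227/300 ∈ [20/29, 1) → index 4
j=4: u_4=287/300 ∈ [20/29, 1) → index 4

0 1 3 4 4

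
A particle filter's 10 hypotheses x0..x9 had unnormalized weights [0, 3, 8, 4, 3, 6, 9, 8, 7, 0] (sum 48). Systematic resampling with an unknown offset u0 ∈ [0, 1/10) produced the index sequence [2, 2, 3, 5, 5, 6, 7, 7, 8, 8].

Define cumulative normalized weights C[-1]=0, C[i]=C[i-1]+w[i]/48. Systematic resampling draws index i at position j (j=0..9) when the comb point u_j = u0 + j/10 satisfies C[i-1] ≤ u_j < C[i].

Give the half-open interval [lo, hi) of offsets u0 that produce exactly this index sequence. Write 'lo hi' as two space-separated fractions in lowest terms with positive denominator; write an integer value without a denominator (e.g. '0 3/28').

C = [0, 1/16, 11/48, 5/16, 3/8, 1/2, 11/16, 41/48, 1, 1]
j=0 picked index 2: u0 ∈ [1/16, 11/48)
j=1 picked index 2: u0 ∈ [-3/80, 31/240)
j=2 picked index 3: u0 ∈ [7/240, 9/80)
j=3 picked index 5: u0 ∈ [3/40, 1/5)
j=4 picked index 5: u0 ∈ [-1/40, 1/10)
j=5 picked index 6: u0 ∈ [0, 3/16)
j=6 picked index 7: u0 ∈ [7/80, 61/240)
j=7 picked index 7: u0 ∈ [-1/80, 37/240)
j=8 picked index 8: u0 ∈ [13/240, 1/5)
j=9 picked index 8: u0 ∈ [-11/240, 1/10)
intersection: [7/80, 1/10)

7/80 1/10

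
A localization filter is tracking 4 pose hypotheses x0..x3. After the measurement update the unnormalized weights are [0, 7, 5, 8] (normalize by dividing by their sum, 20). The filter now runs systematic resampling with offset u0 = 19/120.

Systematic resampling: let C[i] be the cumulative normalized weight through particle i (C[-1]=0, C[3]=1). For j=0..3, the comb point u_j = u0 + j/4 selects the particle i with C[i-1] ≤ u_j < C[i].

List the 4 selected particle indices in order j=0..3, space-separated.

1 2 3 3

C = [0, 7/20, 3/5, 1]
j=0: u_0=19/120 ∈ [0, 7/20) → index 1
j=1: u_1=49/120 ∈ [7/20, 3/5) → index 2
j=2: u_2=79/120 ∈ [3/5, 1) → index 3
j=3: u_3=109/120 ∈ [3/5, 1) → index 3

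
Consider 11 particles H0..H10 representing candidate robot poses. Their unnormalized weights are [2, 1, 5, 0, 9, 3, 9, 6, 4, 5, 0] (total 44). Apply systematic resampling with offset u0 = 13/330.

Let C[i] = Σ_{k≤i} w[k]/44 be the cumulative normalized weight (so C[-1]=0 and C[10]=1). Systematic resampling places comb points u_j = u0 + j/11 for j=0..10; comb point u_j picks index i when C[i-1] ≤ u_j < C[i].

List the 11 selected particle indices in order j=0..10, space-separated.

C = [1/22, 3/44, 2/11, 2/11, 17/44, 5/11, 29/44, 35/44, 39/44, 1, 1]
j=0: u_0=13/330 ∈ [0, 1/22) → index 0
j=1: u_1=43/330 ∈ [3/44, 2/11) → index 2
j=2: u_2=73/330 ∈ [2/11, 17/44) → index 4
j=3: u_3=103/330 ∈ [2/11, 17/44) → index 4
j=4: u_4=133/330 ∈ [17/44, 5/11) → index 5
j=5: u_5=163/330 ∈ [5/11, 29/44) → index 6
j=6: u_6=193/330 ∈ [5/11, 29/44) → index 6
j=7: u_7=223/330 ∈ [29/44, 35/44) → index 7
j=8: u_8=23/30 ∈ [29/44, 35/44) → index 7
j=9: u_9=283/330 ∈ [35/44, 39/44) → index 8
j=10: u_10=313/330 ∈ [39/44, 1) → index 9

0 2 4 4 5 6 6 7 7 8 9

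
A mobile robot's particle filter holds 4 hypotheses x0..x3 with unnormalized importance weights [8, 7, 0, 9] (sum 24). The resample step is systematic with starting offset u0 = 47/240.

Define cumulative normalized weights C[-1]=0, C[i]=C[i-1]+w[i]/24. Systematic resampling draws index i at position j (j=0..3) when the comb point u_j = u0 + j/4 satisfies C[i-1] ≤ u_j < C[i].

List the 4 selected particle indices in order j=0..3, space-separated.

C = [1/3, 5/8, 5/8, 1]
j=0: u_0=47/240 ∈ [0, 1/3) → index 0
j=1: u_1=107/240 ∈ [1/3, 5/8) → index 1
j=2: u_2=167/240 ∈ [5/8, 1) → index 3
j=3: u_3=227/240 ∈ [5/8, 1) → index 3

0 1 3 3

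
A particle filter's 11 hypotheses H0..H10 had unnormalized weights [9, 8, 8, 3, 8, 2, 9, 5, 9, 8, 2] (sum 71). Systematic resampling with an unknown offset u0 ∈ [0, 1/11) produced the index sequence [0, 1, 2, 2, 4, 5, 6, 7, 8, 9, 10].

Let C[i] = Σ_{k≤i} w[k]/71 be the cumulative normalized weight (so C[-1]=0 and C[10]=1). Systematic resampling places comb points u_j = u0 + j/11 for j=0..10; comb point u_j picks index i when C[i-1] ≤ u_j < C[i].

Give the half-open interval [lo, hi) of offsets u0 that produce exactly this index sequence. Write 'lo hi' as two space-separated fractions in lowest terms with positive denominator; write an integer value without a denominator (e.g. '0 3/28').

C = [9/71, 17/71, 25/71, 28/71, 36/71, 38/71, 47/71, 52/71, 61/71, 69/71, 1]
j=0 picked index 0: u0 ∈ [0, 9/71)
j=1 picked index 1: u0 ∈ [28/781, 116/781)
j=2 picked index 2: u0 ∈ [45/781, 133/781)
j=3 picked index 2: u0 ∈ [-26/781, 62/781)
j=4 picked index 4: u0 ∈ [24/781, 112/781)
j=5 picked index 5: u0 ∈ [41/781, 63/781)
j=6 picked index 6: u0 ∈ [-8/781, 91/781)
j=7 picked index 7: u0 ∈ [20/781, 75/781)
j=8 picked index 8: u0 ∈ [4/781, 103/781)
j=9 picked index 9: u0 ∈ [32/781, 120/781)
j=10 picked index 10: u0 ∈ [49/781, 1/11)
intersection: [49/781, 62/781)

49/781 62/781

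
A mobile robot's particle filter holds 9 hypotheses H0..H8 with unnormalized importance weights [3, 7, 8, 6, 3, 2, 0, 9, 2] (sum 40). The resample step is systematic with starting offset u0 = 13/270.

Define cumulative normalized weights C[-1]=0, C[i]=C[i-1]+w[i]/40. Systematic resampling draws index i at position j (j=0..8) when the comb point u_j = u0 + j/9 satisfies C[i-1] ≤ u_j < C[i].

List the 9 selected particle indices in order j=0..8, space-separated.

C = [3/40, 1/4, 9/20, 3/5, 27/40, 29/40, 29/40, 19/20, 1]
j=0: u_0=13/270 ∈ [0, 3/40) → index 0
j=1: u_1=43/270 ∈ [3/40, 1/4) → index 1
j=2: u_2=73/270 ∈ [1/4, 9/20) → index 2
j=3: u_3=103/270 ∈ [1/4, 9/20) → index 2
j=4: u_4=133/270 ∈ [9/20, 3/5) → index 3
j=5: u_5=163/270 ∈ [3/5, 27/40) → index 4
j=6: u_6=193/270 ∈ [27/40, 29/40) → index 5
j=7: u_7=223/270 ∈ [29/40, 19/20) → index 7
j=8: u_8=253/270 ∈ [29/40, 19/20) → index 7

0 1 2 2 3 4 5 7 7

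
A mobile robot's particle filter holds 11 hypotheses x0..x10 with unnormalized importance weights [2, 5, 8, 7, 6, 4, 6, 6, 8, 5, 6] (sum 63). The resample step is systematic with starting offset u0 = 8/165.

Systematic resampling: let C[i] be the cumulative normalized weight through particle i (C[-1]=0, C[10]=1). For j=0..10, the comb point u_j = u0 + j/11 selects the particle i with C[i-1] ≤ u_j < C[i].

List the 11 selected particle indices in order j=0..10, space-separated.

1 2 2 3 4 5 6 7 8 9 10

C = [2/63, 1/9, 5/21, 22/63, 4/9, 32/63, 38/63, 44/63, 52/63, 19/21, 1]
j=0: u_0=8/165 ∈ [2/63, 1/9) → index 1
j=1: u_1=23/165 ∈ [1/9, 5/21) → index 2
j=2: u_2=38/165 ∈ [1/9, 5/21) → index 2
j=3: u_3=53/165 ∈ [5/21, 22/63) → index 3
j=4: u_4=68/165 ∈ [22/63, 4/9) → index 4
j=5: u_5=83/165 ∈ [4/9, 32/63) → index 5
j=6: u_6=98/165 ∈ [32/63, 38/63) → index 6
j=7: u_7=113/165 ∈ [38/63, 44/63) → index 7
j=8: u_8=128/165 ∈ [44/63, 52/63) → index 8
j=9: u_9=13/15 ∈ [52/63, 19/21) → index 9
j=10: u_10=158/165 ∈ [19/21, 1) → index 10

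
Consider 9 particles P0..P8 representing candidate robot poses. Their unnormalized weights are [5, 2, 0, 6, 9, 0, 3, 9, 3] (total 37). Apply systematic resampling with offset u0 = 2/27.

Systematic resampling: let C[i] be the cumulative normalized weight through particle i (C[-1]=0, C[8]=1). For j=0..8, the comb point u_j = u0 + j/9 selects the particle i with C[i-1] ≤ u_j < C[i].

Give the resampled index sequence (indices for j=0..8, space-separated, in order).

0 1 3 4 4 6 7 7 8

C = [5/37, 7/37, 7/37, 13/37, 22/37, 22/37, 25/37, 34/37, 1]
j=0: u_0=2/27 ∈ [0, 5/37) → index 0
j=1: u_1=5/27 ∈ [5/37, 7/37) → index 1
j=2: u_2=8/27 ∈ [7/37, 13/37) → index 3
j=3: u_3=11/27 ∈ [13/37, 22/37) → index 4
j=4: u_4=14/27 ∈ [13/37, 22/37) → index 4
j=5: u_5=17/27 ∈ [22/37, 25/37) → index 6
j=6: u_6=20/27 ∈ [25/37, 34/37) → index 7
j=7: u_7=23/27 ∈ [25/37, 34/37) → index 7
j=8: u_8=26/27 ∈ [34/37, 1) → index 8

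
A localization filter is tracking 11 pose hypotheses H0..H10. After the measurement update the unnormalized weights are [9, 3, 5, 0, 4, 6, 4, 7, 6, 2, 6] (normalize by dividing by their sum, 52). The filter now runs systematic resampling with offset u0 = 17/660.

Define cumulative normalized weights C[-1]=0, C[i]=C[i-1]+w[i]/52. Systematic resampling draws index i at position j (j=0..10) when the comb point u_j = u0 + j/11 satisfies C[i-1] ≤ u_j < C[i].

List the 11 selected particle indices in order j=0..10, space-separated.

0 0 1 2 4 5 6 7 8 8 10

C = [9/52, 3/13, 17/52, 17/52, 21/52, 27/52, 31/52, 19/26, 11/13, 23/26, 1]
j=0: u_0=17/660 ∈ [0, 9/52) → index 0
j=1: u_1=7/60 ∈ [0, 9/52) → index 0
j=2: u_2=137/660 ∈ [9/52, 3/13) → index 1
j=3: u_3=197/660 ∈ [3/13, 17/52) → index 2
j=4: u_4=257/660 ∈ [17/52, 21/52) → index 4
j=5: u_5=317/660 ∈ [21/52, 27/52) → index 5
j=6: u_6=377/660 ∈ [27/52, 31/52) → index 6
j=7: u_7=437/660 ∈ [31/52, 19/26) → index 7
j=8: u_8=497/660 ∈ [19/26, 11/13) → index 8
j=9: u_9=557/660 ∈ [19/26, 11/13) → index 8
j=10: u_10=617/660 ∈ [23/26, 1) → index 10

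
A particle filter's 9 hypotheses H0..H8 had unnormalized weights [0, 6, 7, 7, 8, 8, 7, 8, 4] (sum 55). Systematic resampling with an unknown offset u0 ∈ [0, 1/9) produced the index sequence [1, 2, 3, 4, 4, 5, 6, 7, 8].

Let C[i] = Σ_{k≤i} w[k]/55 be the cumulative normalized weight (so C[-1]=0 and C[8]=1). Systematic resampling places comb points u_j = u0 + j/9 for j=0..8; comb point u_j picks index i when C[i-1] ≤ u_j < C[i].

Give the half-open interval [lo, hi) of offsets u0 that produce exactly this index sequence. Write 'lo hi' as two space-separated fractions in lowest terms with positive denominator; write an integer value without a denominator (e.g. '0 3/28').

C = [0, 6/55, 13/55, 4/11, 28/55, 36/55, 43/55, 51/55, 1]
j=0 picked index 1: u0 ∈ [0, 6/55)
j=1 picked index 2: u0 ∈ [-1/495, 62/495)
j=2 picked index 3: u0 ∈ [7/495, 14/99)
j=3 picked index 4: u0 ∈ [1/33, 29/165)
j=4 picked index 4: u0 ∈ [-8/99, 32/495)
j=5 picked index 5: u0 ∈ [-23/495, 49/495)
j=6 picked index 6: u0 ∈ [-2/165, 19/165)
j=7 picked index 7: u0 ∈ [2/495, 74/495)
j=8 picked index 8: u0 ∈ [19/495, 1/9)
intersection: [19/495, 32/495)

19/495 32/495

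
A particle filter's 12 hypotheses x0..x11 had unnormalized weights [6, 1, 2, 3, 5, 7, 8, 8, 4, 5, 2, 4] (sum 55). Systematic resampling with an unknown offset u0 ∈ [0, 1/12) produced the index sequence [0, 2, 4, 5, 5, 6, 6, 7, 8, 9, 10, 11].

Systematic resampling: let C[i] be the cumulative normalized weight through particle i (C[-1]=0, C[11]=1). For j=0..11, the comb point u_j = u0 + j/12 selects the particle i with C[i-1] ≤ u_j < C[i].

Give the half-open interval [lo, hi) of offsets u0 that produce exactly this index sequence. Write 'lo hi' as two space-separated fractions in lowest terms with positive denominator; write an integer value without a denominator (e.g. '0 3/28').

C = [6/55, 7/55, 9/55, 12/55, 17/55, 24/55, 32/55, 8/11, 4/5, 49/55, 51/55, 1]
j=0 picked index 0: u0 ∈ [0, 6/55)
j=1 picked index 2: u0 ∈ [29/660, 53/660)
j=2 picked index 4: u0 ∈ [17/330, 47/330)
j=3 picked index 5: u0 ∈ [13/220, 41/220)
j=4 picked index 5: u0 ∈ [-4/165, 17/165)
j=5 picked index 6: u0 ∈ [13/660, 109/660)
j=6 picked index 6: u0 ∈ [-7/110, 9/110)
j=7 picked index 7: u0 ∈ [-1/660, 19/132)
j=8 picked index 8: u0 ∈ [2/33, 2/15)
j=9 picked index 9: u0 ∈ [1/20, 31/220)
j=10 picked index 10: u0 ∈ [19/330, 31/330)
j=11 picked index 11: u0 ∈ [7/660, 1/12)
intersection: [2/33, 53/660)

2/33 53/660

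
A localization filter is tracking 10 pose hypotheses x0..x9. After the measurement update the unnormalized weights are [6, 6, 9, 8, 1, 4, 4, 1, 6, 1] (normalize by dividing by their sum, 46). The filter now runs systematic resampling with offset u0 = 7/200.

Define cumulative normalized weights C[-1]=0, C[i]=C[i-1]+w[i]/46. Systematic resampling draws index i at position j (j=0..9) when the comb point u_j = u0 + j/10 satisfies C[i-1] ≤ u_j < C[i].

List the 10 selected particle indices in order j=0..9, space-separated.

0 1 1 2 2 3 4 5 7 8

C = [3/23, 6/23, 21/46, 29/46, 15/23, 17/23, 19/23, 39/46, 45/46, 1]
j=0: u_0=7/200 ∈ [0, 3/23) → index 0
j=1: u_1=27/200 ∈ [3/23, 6/23) → index 1
j=2: u_2=47/200 ∈ [3/23, 6/23) → index 1
j=3: u_3=67/200 ∈ [6/23, 21/46) → index 2
j=4: u_4=87/200 ∈ [6/23, 21/46) → index 2
j=5: u_5=107/200 ∈ [21/46, 29/46) → index 3
j=6: u_6=127/200 ∈ [29/46, 15/23) → index 4
j=7: u_7=147/200 ∈ [15/23, 17/23) → index 5
j=8: u_8=167/200 ∈ [19/23, 39/46) → index 7
j=9: u_9=187/200 ∈ [39/46, 45/46) → index 8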